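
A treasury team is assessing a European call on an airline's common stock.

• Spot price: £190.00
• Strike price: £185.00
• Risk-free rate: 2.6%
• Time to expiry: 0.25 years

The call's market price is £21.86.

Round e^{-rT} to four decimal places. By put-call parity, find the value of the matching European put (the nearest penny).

£15.66

exp(−rT) = exp(−0.026·0.25) = 0.9935
Put-call parity: C − P = S − K·e^(−rT) = 190 − 185·0.9935 = 190 − 183.7975 = 6.2025
P = C − (C − P) = 21.86 − (6.2025) = 15.6575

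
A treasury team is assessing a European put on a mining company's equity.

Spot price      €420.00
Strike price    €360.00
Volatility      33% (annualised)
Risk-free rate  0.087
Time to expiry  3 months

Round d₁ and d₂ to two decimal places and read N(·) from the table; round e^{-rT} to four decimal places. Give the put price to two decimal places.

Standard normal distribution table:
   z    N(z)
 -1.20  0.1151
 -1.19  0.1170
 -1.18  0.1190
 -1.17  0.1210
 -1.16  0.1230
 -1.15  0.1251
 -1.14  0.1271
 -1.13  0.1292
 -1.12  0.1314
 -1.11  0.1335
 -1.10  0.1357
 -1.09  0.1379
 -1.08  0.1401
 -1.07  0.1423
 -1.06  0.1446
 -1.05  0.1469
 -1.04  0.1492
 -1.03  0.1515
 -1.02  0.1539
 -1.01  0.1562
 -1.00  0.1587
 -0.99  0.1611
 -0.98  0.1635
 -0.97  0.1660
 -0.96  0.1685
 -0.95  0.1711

€5.05

σ√T = 0.33·√0.25 = 0.1650
d₁ = [ln(420/360) + (0.087 + ½·0.33²)·0.25] / (σ√T) = (0.1542 + 0.0354) / 0.1650 = 1.1486 which rounds to 1.15
d₂ = 1.1486 − 0.1650 = 0.9836 which rounds to 0.98
e^(−rT) = e^(−0.087·0.25) = 0.9785
N(−d₂) = N(-0.98) = 0.1635;  N(−d₁) = N(-1.15) = 0.1251
P = 360·0.9785·0.1635 − 420·0.1251 = 57.5945 − 52.5420 = 5.0525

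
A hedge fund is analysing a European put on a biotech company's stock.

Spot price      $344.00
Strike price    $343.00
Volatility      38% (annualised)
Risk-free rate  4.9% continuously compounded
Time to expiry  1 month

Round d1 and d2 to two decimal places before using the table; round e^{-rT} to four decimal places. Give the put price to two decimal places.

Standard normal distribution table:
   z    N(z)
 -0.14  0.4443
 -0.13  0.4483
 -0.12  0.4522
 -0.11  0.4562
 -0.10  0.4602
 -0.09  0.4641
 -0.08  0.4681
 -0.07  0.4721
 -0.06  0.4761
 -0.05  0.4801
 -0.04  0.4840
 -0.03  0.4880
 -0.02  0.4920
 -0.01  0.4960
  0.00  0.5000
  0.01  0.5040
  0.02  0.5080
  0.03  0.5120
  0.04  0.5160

$13.87

σ√T = 0.38 × 0.2887 = 0.1097
d₁ = [ln(344/343) + (0.049 + 0.38²/2)·0.08333] / 0.1097 = [0.0029 + 0.0101] / 0.1097 = 0.1186 ≈ 0.12
d₂ = d₁ − σ√T = 0.1186 − 0.1097 = 0.0089 ≈ 0.01
exp(−rT) = exp(−0.049·0.08333) = 0.9959
N(−d₂) = N(-0.01) = 0.4960;  N(−d₁) = N(-0.12) = 0.4522
P = 343·0.9959·0.4960 − 344·0.4522 = 169.4305 − 155.5568 = 13.8737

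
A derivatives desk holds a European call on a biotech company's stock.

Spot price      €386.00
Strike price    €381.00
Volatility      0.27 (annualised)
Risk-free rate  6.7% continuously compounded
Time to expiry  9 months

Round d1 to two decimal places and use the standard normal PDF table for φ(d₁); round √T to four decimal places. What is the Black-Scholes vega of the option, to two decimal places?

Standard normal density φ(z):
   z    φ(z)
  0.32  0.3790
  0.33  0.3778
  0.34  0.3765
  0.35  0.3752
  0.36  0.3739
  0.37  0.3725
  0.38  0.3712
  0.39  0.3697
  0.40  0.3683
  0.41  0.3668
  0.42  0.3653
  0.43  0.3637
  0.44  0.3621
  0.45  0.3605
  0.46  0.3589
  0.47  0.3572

T = 0.75;  σ√T = 0.2338
d₁ = [ln(386/381) + (0.067 + ½·0.27²)·0.75] / (σ√T) = (0.0130 + 0.0776) / 0.2338 = 0.3876 ⇒ 0.39
√T = √0.75 = 0.8660
φ(d₁) = φ(0.39) = 0.3697
vega = S·φ(d₁)·√T = 386·0.3697·0.8660 = 123.5818

123.58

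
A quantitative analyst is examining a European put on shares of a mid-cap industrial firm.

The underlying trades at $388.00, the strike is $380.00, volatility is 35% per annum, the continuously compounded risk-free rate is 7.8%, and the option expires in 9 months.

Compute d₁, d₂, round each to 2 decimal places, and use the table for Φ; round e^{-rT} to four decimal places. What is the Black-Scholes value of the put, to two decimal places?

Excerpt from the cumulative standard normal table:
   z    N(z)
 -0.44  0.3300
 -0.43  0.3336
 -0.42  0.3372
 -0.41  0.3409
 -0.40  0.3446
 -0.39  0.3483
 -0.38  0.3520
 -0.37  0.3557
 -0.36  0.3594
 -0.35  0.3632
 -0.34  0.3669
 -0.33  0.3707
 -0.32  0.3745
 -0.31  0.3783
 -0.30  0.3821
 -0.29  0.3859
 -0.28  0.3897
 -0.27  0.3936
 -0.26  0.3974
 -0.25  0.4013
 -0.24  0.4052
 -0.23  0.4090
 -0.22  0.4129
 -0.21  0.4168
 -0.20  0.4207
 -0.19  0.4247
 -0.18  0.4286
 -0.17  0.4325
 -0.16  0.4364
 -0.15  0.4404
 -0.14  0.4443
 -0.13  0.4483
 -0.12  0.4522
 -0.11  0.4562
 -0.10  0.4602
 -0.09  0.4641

σ√T = 0.35 × 0.8660 = 0.3031
d₁ = [ln(388/380) + (0.078 + ½·0.35²)·0.75] / (σ√T) = (0.0208 + 0.1044) / 0.3031 = 0.4133 which rounds to 0.41
d₂ = 0.4133 − 0.3031 = 0.1102 which rounds to 0.11
exp(−rT) = exp(−0.078·0.75) = 0.9432
N(−d₂) = N(-0.11) = 0.4562;  N(−d₁) = N(-0.41) = 0.3409
P = 380·0.9432·0.4562 − 388·0.3409 = 163.5094 − 132.2692 = 31.2402

$31.24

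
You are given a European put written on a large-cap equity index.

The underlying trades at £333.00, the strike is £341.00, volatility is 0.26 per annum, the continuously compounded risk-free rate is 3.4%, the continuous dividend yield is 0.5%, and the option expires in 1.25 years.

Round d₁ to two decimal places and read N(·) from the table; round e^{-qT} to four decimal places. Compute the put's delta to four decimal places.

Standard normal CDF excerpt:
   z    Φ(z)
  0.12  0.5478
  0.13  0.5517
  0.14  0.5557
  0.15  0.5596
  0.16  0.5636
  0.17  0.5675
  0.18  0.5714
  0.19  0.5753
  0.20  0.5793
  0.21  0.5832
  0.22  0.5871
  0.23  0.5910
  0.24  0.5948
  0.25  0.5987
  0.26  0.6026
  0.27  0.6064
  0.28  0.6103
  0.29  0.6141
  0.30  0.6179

T = 1.25;  σ√T = 0.2907
d₁ = [ln(333/341) + (0.034 − 0.005 + 0.26²/2)·1.25] / 0.2907 = [-0.0237 + 0.0785] / 0.2907 = 0.1884 which rounds to 0.19
N(d₁) = N(0.19) = 0.5753
Δ_put = exp(−qT)·(N(d₁) − 1) = 0.9938·(0.5753 − 1) = -0.4221

-0.4221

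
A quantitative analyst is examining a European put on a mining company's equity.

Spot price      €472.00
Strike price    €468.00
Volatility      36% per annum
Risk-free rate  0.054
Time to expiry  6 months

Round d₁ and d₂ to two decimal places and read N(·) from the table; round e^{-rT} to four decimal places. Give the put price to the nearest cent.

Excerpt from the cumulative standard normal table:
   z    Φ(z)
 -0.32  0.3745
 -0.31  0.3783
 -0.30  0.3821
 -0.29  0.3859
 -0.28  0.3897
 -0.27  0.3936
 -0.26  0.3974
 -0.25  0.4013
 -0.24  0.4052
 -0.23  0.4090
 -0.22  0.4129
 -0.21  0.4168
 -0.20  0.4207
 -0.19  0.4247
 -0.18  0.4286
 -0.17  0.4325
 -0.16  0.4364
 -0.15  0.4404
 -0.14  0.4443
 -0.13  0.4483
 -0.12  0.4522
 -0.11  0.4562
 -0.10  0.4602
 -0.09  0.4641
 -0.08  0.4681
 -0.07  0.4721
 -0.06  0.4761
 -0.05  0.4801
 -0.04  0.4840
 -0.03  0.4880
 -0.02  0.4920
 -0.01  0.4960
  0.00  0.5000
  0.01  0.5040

σ√T = 0.36 × 0.7071 = 0.2546
d₁ = [ln(472/468) + (0.054 + ½·0.36²)·0.5] / (σ√T) = (0.0085 + 0.0594) / 0.2546 = 0.2668 ⇒ 0.27
d₂ = 0.2668 − 0.2546 = 0.0122 ⇒ 0.01
exp(−rT) = exp(−0.054·0.5) = 0.9734
N(−d₂) = N(-0.01) = 0.4960;  N(−d₁) = N(-0.27) = 0.3936
P = 468·0.9734·0.4960 − 472·0.3936 = 225.9534 − 185.7792 = 40.1742

€40.17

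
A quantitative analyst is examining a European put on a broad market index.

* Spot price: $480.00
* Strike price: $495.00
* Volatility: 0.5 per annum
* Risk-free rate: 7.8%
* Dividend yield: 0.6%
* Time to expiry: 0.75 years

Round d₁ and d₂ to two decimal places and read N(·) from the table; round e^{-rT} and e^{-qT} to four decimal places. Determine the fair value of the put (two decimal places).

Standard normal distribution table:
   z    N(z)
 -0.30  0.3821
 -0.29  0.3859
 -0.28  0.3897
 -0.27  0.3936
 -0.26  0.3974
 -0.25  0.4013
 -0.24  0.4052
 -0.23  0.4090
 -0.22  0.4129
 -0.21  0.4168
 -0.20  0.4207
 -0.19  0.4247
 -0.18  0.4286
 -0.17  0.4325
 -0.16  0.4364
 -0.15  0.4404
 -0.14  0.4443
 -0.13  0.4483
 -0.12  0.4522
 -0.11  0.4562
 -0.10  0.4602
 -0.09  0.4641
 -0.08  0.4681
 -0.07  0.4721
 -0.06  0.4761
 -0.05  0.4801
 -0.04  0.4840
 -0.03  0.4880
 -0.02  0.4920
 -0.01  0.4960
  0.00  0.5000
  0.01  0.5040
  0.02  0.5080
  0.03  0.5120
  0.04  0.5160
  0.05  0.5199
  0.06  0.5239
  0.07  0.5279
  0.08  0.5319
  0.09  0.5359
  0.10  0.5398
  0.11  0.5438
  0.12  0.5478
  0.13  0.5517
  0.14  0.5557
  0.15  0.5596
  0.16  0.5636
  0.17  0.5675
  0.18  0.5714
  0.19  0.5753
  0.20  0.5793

$75.06

σ√T = 0.5 × 0.8660 = 0.4330
ln(S/K) + (r − q + σ²/2)T = ln(480/495) + (0.078 − 0.006 + 0.5²/2)·0.75 = -0.0308 + 0.1477 = 0.1170
d₁ = 0.1170 / 0.4330 = 0.2701 ⇒ 0.27
d₂ = d₁ − σ√T = 0.2701 − 0.4330 = -0.1629 ⇒ -0.16
exp(−qT) = exp(−0.006·0.75) = 0.9955;  exp(−rT) = exp(−0.078·0.75) = 0.9432
N(−d₂) = N(0.16) = 0.5636;  N(−d₁) = N(-0.27) = 0.3936
P = 495·0.9432·0.5636 − 480·0.9955·0.3936 = 263.1358 − 188.0778 = 75.0580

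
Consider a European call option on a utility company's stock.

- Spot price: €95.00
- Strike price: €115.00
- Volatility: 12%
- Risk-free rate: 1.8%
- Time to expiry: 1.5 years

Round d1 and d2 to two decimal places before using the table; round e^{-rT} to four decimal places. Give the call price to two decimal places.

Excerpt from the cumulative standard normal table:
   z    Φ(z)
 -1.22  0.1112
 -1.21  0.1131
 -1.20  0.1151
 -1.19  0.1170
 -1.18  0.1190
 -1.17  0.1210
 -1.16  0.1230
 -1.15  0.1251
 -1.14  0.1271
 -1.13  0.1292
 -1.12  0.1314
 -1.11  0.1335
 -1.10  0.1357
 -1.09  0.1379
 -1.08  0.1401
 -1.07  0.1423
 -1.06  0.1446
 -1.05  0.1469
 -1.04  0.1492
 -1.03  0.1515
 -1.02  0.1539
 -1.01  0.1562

€1.08

σ√T = 0.12·√1.5 = 0.1470
d₁ = [ln(95/115) + (0.018 + 0.12²/2)·1.5] / 0.1470 = [-0.1911 + 0.0378] / 0.1470 = -1.0428 → -1.04
d₂ = d₁ − σ√T = -1.0428 − 0.1470 = -1.1897 → -1.19
e^(−rT) = e^(−0.018·1.5) = 0.9734
N(d₁) = N(-1.04) = 0.1492;  N(d₂) = N(-1.19) = 0.1170
C = 95·0.1492 − 115·0.9734·0.1170 = 14.1740 − 13.0971 = 1.0769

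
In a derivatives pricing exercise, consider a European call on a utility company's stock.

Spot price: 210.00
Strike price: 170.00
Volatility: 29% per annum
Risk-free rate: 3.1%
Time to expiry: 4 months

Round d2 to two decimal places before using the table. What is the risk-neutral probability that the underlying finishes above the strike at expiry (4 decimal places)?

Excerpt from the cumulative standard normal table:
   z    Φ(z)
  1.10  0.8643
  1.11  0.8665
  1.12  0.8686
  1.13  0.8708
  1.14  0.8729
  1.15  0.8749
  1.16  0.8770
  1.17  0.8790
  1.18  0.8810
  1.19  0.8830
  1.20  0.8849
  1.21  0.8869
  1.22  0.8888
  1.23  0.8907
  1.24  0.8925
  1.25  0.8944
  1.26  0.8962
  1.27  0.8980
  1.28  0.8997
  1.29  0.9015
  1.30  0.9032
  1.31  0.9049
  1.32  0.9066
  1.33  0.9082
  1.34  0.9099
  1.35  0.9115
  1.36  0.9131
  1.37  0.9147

0.8925

σ√T = 0.29 × 0.5774 = 0.1674
ln(S/K) + (r + σ²/2)T = ln(210/170) + (0.031 + 0.29²/2)·0.3333 = 0.2113 + 0.0244 = 0.2357
d₁ = 0.2357 / 0.1674 = 1.4075 ⇒ 1.41
d₂ = d₁ − σ√T = 1.4075 − 0.1674 = 1.2401 ⇒ 1.24
Pr(exercise) under Q = N(d₂) = 0.8925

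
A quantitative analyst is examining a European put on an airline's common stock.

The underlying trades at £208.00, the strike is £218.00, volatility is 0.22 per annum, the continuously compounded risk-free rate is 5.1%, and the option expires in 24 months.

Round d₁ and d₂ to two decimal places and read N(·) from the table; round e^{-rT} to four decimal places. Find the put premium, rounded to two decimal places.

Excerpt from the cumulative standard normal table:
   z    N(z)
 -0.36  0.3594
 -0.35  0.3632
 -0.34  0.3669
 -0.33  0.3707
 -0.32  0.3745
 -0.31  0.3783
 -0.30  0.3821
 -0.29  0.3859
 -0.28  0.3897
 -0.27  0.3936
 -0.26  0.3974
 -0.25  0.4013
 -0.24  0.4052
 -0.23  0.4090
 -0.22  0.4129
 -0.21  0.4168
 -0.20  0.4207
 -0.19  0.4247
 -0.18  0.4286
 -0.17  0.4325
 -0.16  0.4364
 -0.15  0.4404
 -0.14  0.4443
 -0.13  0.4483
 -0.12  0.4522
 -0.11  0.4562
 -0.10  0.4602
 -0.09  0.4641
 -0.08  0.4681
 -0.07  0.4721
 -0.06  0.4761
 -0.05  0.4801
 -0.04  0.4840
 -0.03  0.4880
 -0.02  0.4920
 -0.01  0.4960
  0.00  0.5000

σ√T = 0.22·√2 = 0.3111
d₁ = [ln(208/218) + (0.051 + ½·0.22²)·2] / (σ√T) = (-0.0470 + 0.1504) / 0.3111 = 0.3325 → 0.33
d₂ = 0.3325 − 0.3111 = 0.0214 → 0.02
e^(−rT) = e^(−0.051·2) = 0.9030
N(−d₂) = N(-0.02) = 0.4920;  N(−d₁) = N(-0.33) = 0.3707
P = 218·0.9030·0.4920 − 208·0.3707 = 96.8522 − 77.1056 = 19.7466

£19.75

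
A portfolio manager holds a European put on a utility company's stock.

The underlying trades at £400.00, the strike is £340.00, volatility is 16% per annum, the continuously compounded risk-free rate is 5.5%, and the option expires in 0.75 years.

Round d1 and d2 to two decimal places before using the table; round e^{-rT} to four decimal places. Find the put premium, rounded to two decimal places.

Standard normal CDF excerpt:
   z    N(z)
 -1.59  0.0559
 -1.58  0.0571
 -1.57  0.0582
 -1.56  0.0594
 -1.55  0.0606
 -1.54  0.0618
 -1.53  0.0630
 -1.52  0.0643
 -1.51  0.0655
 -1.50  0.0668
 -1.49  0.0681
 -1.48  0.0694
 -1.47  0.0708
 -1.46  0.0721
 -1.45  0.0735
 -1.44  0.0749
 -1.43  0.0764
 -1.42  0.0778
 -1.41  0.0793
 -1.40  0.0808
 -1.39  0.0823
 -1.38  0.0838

T = 0.75;  σ√T = 0.1386
ln(S/K) + (r + σ²/2)T = ln(400/340) + (0.055 + 0.16²/2)·0.75 = 0.1625 + 0.0508 = 0.2134
d₁ = 0.2134 / 0.1386 = 1.5399 which rounds to 1.54
d₂ = d₁ − σ√T = 1.5399 − 0.1386 = 1.4013 which rounds to 1.40
exp(−rT) = exp(−0.055·0.75) = 0.9596
N(−d₂) = N(-1.40) = 0.0808;  N(−d₁) = N(-1.54) = 0.0618
P = 340·0.9596·0.0808 − 400·0.0618 = 26.3621 − 24.7200 = 1.6421

£1.64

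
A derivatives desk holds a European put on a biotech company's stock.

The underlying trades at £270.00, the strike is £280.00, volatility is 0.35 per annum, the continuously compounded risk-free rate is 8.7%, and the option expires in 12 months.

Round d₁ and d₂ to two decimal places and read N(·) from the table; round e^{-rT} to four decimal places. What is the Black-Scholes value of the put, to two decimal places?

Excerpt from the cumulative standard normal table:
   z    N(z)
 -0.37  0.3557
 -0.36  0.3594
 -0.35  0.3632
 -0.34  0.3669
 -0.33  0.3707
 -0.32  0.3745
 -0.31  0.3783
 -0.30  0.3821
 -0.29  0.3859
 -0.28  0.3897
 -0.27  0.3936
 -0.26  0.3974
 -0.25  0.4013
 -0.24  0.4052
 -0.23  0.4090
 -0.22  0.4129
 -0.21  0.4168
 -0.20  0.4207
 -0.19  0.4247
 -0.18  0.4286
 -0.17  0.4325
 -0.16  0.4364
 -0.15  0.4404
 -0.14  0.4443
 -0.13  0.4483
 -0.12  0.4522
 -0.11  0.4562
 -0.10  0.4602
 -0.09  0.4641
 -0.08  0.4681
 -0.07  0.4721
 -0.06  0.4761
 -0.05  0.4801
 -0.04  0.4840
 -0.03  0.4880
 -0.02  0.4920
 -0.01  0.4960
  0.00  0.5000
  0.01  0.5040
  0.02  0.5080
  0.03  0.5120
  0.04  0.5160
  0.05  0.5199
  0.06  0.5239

σ√T = 0.35 × 1.0000 = 0.3500
d₁ = [ln(270/280) + (0.087 + 0.35²/2)·1] / 0.3500 = [-0.0364 + 0.1482] / 0.3500 = 0.3197 → 0.32
d₂ = d₁ − σ√T = 0.3197 − 0.3500 = -0.0303 → -0.03
exp(−rT) = exp(−0.087·1) = 0.9167
N(−d₂) = N(0.03) = 0.5120;  N(−d₁) = N(-0.32) = 0.3745
P = 280·0.9167·0.5120 − 270·0.3745 = 131.4181 − 101.1150 = 30.3031

£30.30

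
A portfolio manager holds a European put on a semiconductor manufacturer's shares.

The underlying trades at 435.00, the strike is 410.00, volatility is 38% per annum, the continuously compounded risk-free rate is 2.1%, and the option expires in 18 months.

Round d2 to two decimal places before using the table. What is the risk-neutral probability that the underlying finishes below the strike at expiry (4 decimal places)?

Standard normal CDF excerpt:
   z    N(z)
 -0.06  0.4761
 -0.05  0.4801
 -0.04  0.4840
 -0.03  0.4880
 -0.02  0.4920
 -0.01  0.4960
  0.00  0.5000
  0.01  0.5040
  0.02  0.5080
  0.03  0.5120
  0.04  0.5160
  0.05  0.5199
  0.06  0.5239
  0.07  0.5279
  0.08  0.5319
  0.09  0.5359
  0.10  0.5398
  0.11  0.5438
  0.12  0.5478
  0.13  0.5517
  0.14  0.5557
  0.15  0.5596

σ√T = 0.38·√1.5 = 0.4654
d₁ = [ln(435/410) + (0.021 + 0.38²/2)·1.5] / 0.4654 = [0.0592 + 0.1398] / 0.4654 = 0.4276 → 0.43
d₂ = d₁ − σ√T = 0.4276 − 0.4654 = -0.0378 → -0.04
Pr(exercise) under Q = N(−d₂) = N(0.04) = 0.5160

0.5160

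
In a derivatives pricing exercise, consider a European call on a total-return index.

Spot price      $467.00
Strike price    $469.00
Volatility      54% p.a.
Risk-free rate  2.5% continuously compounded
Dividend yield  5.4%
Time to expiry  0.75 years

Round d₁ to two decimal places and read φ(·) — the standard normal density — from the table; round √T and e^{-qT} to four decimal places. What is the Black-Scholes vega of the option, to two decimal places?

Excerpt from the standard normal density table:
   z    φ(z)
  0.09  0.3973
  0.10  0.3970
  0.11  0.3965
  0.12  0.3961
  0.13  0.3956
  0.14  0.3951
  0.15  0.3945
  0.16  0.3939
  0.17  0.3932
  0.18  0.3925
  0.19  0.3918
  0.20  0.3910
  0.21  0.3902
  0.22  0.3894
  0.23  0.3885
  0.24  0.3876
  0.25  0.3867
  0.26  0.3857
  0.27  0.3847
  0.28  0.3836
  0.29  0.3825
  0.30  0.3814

152.43

σ√T = 0.54 × 0.8660 = 0.4677
ln(S/K) + (r − q + σ²/2)T = ln(467/469) + (0.025 − 0.054 + 0.54²/2)·0.75 = -0.0043 + 0.0876 = 0.0833
d₁ = 0.0833 / 0.4677 = 0.1782 ≈ 0.18
√T = √0.75 = 0.8660
φ(d₁) = φ(0.18) = 0.3925
e^(−qT) = e^(−0.054·0.75) = 0.9603
vega = S·e^(−qT)·φ(d₁)·√T = 467·0.9603·0.3925·0.8660 = 152.4338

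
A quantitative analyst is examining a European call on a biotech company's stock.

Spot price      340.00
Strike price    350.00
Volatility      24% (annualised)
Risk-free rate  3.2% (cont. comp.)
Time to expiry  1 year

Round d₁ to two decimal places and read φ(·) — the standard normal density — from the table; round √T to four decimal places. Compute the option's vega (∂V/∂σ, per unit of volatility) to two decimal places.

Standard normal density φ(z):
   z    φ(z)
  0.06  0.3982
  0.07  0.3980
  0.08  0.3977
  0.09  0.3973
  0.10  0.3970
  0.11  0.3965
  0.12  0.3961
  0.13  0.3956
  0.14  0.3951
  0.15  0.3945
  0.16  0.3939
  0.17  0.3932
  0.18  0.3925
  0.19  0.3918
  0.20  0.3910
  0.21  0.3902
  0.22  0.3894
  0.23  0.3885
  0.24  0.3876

σ√T = 0.24 × 1.0000 = 0.2400
ln(S/K) + (r + σ²/2)T = ln(340/350) + (0.032 + 0.24²/2)·1 = -0.0290 + 0.0608 = 0.0318
d₁ = 0.0318 / 0.2400 = 0.1326 ⇒ 0.13
√T = √1 = 1.0000
φ(d₁) = φ(0.13) = 0.3956
vega = S·φ(d₁)·√T = 340·0.3956·1.0000 = 134.5040

134.50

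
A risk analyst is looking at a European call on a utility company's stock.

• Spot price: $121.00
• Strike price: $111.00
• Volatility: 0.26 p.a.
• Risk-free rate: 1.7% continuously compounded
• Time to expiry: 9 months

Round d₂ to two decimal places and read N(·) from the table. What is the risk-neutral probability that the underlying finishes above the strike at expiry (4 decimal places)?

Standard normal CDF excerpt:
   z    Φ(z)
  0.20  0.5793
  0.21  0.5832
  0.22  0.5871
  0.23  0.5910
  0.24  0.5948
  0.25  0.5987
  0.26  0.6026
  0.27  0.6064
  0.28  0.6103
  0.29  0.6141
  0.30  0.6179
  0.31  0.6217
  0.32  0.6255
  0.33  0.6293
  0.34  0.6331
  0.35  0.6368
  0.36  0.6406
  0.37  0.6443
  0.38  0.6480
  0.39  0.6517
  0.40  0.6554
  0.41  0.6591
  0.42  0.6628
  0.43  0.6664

σ√T = 0.26·√0.75 = 0.2252
ln(S/K) + (r + σ²/2)T = ln(121/111) + (0.017 + 0.26²/2)·0.75 = 0.0863 + 0.0381 = 0.1244
d₁ = 0.1244 / 0.2252 = 0.5523 which rounds to 0.55
d₂ = d₁ − σ√T = 0.5523 − 0.2252 = 0.3271 which rounds to 0.33
Pr(exercise) under Q = N(d₂) = 0.6293

0.6293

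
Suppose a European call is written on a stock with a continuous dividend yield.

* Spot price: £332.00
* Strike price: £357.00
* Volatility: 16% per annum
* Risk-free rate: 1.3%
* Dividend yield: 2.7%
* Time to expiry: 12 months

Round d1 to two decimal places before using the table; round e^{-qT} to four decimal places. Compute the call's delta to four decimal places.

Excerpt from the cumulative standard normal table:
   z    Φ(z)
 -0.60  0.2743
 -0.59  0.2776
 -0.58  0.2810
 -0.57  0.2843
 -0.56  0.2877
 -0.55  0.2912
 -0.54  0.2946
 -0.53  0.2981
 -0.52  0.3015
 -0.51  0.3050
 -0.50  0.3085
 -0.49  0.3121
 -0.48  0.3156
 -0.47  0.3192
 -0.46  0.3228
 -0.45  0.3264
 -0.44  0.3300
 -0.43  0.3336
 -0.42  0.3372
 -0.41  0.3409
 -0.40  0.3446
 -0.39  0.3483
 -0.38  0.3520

σ√T = 0.16 × 1.0000 = 0.1600
ln(S/K) + (r − q + σ²/2)T = ln(332/357) + (0.013 − 0.027 + 0.16²/2)·1 = -0.0726 − 0.0012 = -0.0738
d₁ = -0.0738 / 0.1600 = -0.4613 ⇒ -0.46
N(d₁) = N(-0.46) = 0.3228
Δ_call = e^(−qT)·N(d₁) = 0.9734·0.3228 = 0.3142

0.3142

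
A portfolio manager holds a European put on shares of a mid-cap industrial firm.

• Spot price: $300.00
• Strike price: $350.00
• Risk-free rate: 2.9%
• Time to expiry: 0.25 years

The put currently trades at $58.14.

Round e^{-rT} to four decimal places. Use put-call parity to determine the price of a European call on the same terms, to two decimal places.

$10.66

e^(−rT) = e^(−0.029·0.25) = 0.9928
Put-call parity: C − P = S − K·e^(−rT) = 300 − 350·0.9928 = 300 − 347.4800 = -47.4800
C = P + (C − P) = 58.14 + (-47.4800) = 10.6600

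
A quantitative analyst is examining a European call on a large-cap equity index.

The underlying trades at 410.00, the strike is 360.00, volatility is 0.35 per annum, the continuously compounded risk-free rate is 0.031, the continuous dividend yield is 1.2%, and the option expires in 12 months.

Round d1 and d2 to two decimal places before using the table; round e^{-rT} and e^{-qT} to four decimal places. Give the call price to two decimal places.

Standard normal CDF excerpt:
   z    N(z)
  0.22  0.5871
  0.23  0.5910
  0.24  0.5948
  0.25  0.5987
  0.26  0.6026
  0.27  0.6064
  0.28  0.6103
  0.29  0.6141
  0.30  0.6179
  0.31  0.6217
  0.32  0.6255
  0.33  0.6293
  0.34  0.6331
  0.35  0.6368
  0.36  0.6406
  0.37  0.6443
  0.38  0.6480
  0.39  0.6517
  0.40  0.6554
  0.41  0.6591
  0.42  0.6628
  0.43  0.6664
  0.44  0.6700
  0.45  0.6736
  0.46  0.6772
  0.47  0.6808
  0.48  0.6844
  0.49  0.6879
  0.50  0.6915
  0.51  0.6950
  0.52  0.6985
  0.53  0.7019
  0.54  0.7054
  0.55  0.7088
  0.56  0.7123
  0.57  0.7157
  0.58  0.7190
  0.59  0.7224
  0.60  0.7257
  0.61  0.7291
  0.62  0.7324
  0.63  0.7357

T = 1;  σ√T = 0.3500
d₁ = [ln(410/360) + (0.031 − 0.012 + 0.35²/2)·1] / 0.3500 = [0.1301 + 0.0802] / 0.3500 = 0.6009 → 0.60
d₂ = d₁ − σ√T = 0.6009 − 0.3500 = 0.2509 → 0.25
e^(−qT) = e^(−0.012·1) = 0.9881;  e^(−rT) = e^(−0.031·1) = 0.9695
C = 410·0.9881·N(0.60) − 360·0.9695·N(0.25) = 410·0.9881·0.7257 − 360·0.9695·0.5987 = 293.9963 − 208.9583 = 85.0380

85.04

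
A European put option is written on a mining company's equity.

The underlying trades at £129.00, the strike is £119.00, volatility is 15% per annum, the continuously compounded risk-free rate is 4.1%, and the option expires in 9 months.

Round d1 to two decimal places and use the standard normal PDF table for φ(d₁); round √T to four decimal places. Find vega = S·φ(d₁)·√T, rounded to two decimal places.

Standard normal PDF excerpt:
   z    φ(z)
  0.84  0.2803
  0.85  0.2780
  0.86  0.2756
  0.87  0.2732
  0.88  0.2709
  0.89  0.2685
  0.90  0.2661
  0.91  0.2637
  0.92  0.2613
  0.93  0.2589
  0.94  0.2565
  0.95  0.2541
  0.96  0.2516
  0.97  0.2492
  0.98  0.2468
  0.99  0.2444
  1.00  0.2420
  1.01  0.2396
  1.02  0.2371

T = 0.75;  σ√T = 0.1299
d₁ = [ln(129/119) + (0.041 + 0.15²/2)·0.75] / 0.1299 = [0.0807 + 0.0392] / 0.1299 = 0.9228 ⇒ 0.92
√T = √0.75 = 0.8660
φ(d₁) = φ(0.92) = 0.2613
vega = S·φ(d₁)·√T = 129·0.2613·0.8660 = 29.1909

29.19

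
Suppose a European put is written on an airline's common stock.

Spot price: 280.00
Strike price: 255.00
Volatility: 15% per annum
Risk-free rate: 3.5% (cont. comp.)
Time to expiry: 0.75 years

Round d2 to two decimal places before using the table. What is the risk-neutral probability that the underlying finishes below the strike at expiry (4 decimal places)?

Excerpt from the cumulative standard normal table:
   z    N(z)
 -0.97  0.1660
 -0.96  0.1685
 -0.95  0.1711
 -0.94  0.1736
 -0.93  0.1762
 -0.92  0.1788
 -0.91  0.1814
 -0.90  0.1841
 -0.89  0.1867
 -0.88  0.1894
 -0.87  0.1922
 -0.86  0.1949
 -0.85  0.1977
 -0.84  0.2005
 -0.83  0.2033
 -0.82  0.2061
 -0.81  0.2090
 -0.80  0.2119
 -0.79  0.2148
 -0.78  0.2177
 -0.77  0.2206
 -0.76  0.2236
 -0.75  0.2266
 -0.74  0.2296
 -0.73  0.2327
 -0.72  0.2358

0.1949

σ√T = 0.15·√0.75 = 0.1299
d₁ = [ln(280/255) + (0.035 + 0.15²/2)·0.75] / 0.1299 = [0.0935 + 0.0347] / 0.1299 = 0.9870 ⇒ 0.99
d₂ = d₁ − σ√T = 0.9870 − 0.1299 = 0.8571 ⇒ 0.86
Pr(exercise) under Q = N(−d₂) = N(-0.86) = 0.1949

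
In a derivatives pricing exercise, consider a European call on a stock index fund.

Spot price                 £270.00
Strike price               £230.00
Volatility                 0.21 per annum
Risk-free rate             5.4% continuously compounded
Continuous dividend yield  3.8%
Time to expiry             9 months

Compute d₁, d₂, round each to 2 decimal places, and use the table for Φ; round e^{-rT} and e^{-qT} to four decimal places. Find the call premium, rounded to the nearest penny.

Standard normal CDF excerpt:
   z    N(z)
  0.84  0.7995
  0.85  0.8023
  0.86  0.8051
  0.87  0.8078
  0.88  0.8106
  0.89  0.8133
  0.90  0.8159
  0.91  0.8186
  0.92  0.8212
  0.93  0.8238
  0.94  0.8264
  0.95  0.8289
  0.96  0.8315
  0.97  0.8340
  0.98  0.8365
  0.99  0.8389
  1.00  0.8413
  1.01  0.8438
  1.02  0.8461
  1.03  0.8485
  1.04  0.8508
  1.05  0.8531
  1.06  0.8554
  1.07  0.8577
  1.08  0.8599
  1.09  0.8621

£45.44

σ√T = 0.21 × 0.8660 = 0.1819
d₁ = [ln(270/230) + (0.054 − 0.038 + ½·0.21²)·0.75] / (σ√T) = (0.1603 + 0.0285) / 0.1819 = 1.0386 → 1.04
d₂ = 1.0386 − 0.1819 = 0.8567 → 0.86
exp(−qT) = exp(−0.038·0.75) = 0.9719;  exp(−rT) = exp(−0.054·0.75) = 0.9603
N(d₁) = N(1.04) = 0.8508;  N(d₂) = N(0.86) = 0.8051
C = 270·0.9719·0.8508 − 230·0.9603·0.8051 = 223.2610 − 177.8216 = 45.4393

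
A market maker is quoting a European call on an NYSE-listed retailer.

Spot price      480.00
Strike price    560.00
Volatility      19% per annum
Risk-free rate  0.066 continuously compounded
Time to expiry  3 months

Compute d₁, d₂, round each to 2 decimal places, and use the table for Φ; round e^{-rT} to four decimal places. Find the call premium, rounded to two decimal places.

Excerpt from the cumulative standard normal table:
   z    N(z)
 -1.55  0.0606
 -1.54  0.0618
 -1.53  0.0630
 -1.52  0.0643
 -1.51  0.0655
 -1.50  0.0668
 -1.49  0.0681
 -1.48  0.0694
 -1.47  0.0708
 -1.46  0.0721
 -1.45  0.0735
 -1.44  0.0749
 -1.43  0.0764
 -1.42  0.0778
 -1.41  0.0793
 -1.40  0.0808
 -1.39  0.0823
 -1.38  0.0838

1.99

σ√T = 0.19 × 0.5000 = 0.0950
d₁ = [ln(480/560) + (0.066 + 0.19²/2)·0.25] / 0.0950 = [-0.1542 + 0.0210] / 0.0950 = -1.4015 ≈ -1.40
d₂ = d₁ − σ√T = -1.4015 − 0.0950 = -1.4965 ≈ -1.50
exp(−rT) = exp(−0.066·0.25) = 0.9836
N(d₁) = N(-1.40) = 0.0808;  N(d₂) = N(-1.50) = 0.0668
C = 480·0.0808 − 560·0.9836·0.0668 = 38.7840 − 36.7945 = 1.9895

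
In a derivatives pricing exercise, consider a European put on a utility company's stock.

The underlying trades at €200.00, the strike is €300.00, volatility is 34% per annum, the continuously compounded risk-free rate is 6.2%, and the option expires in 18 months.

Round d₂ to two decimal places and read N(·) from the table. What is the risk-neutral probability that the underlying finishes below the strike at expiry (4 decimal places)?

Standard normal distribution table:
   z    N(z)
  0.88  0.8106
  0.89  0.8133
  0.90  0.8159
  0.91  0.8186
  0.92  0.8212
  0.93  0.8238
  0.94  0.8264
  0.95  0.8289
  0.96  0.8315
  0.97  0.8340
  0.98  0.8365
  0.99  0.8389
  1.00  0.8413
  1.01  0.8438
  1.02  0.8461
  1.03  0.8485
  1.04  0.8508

0.8315

σ√T = 0.34 × 1.2247 = 0.4164
d₁ = [ln(200/300) + (0.062 + ½·0.34²)·1.5] / (σ√T) = (-0.4055 + 0.1797) / 0.4164 = -0.5422 → -0.54
d₂ = -0.5422 − 0.4164 = -0.9586 → -0.96
Risk-neutral Pr[S_T < K] = N(−d₂) = N(0.96) = 0.8315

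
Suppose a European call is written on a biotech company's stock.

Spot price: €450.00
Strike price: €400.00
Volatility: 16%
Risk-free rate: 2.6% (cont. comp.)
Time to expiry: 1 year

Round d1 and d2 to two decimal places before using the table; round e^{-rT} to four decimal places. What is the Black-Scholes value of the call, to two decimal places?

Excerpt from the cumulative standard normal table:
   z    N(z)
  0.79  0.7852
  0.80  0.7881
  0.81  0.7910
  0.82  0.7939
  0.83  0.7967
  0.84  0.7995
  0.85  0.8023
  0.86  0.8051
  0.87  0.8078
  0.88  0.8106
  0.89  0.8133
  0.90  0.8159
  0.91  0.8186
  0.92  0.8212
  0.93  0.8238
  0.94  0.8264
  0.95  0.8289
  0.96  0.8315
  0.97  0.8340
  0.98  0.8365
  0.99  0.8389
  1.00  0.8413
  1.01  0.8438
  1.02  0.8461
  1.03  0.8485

€67.03

T = 1;  σ√T = 0.1600
d₁ = [ln(450/400) + (0.026 + 0.16²/2)·1] / 0.1600 = [0.1178 + 0.0388] / 0.1600 = 0.9786 → 0.98
d₂ = d₁ − σ√T = 0.9786 − 0.1600 = 0.8186 → 0.82
exp(−rT) = exp(−0.026·1) = 0.9743
N(d₁) = N(0.98) = 0.8365;  N(d₂) = N(0.82) = 0.7939
C = 450·0.8365 − 400·0.9743·0.7939 = 376.4250 − 309.3987 = 67.0263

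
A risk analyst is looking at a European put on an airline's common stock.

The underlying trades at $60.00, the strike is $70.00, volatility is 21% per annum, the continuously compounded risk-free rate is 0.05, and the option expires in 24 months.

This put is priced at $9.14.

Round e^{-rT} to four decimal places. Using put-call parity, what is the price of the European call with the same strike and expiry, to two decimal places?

e^(−rT) = e^(−0.05·2) = 0.9048
Put-call parity: C − P = S − K·e^(−rT) = 60 − 70·0.9048 = 60 − 63.3360 = -3.3360
C = P + (C − P) = 9.14 + (-3.3360) = 5.8040

$5.80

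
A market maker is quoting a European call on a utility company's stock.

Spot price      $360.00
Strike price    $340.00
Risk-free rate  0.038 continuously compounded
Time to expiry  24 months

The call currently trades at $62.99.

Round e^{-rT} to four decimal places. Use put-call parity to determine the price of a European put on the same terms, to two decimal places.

e^(−rT) = e^(−0.038·2) = 0.9268
Put-call parity: C − P = S − K·e^(−rT) = 360 − 340·0.9268 = 360 − 315.1120 = 44.8880
P = C − (C − P) = 62.99 − (44.8880) = 18.1020

$18.10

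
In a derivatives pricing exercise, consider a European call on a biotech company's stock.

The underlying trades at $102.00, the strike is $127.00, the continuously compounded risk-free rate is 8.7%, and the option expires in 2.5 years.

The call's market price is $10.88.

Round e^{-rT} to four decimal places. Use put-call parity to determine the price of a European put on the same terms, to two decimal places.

exp(−rT) = exp(−0.087·2.5) = 0.8045
Put-call parity: C − P = S − K·e^(−rT) = 102 − 127·0.8045 = 102 − 102.1715 = -0.1715
P = C − (C − P) = 10.88 − (-0.1715) = 11.0515

$11.05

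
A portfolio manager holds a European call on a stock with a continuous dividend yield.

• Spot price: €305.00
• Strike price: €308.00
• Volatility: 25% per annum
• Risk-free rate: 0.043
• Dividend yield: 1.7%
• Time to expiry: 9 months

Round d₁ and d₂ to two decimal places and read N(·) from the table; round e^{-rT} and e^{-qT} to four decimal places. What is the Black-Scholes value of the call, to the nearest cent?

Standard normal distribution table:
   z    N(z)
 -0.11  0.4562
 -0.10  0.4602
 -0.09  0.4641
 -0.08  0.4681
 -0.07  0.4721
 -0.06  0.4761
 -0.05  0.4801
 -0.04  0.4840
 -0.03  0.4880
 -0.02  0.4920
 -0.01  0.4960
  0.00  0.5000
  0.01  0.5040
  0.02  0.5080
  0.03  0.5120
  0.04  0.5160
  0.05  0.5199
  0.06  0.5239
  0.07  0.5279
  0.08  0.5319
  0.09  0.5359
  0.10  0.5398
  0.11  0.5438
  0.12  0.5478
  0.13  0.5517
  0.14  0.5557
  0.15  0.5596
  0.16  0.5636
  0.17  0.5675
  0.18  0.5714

σ√T = 0.25·√0.75 = 0.2165
d₁ = [ln(305/308) + (0.043 − 0.017 + ½·0.25²)·0.75] / (σ√T) = (-0.0098 + 0.0429) / 0.2165 = 0.1531 ≈ 0.15
d₂ = 0.1531 − 0.2165 = -0.0634 ≈ -0.06
e^(−qT) = e^(−0.017·0.75) = 0.9873;  e^(−rT) = e^(−0.043·0.75) = 0.9683
N(d₁) = N(0.15) = 0.5596;  N(d₂) = N(-0.06) = 0.4761
C = 305·0.9873·0.5596 − 308·0.9683·0.4761 = 168.5104 − 141.9904 = 26.5200

€26.52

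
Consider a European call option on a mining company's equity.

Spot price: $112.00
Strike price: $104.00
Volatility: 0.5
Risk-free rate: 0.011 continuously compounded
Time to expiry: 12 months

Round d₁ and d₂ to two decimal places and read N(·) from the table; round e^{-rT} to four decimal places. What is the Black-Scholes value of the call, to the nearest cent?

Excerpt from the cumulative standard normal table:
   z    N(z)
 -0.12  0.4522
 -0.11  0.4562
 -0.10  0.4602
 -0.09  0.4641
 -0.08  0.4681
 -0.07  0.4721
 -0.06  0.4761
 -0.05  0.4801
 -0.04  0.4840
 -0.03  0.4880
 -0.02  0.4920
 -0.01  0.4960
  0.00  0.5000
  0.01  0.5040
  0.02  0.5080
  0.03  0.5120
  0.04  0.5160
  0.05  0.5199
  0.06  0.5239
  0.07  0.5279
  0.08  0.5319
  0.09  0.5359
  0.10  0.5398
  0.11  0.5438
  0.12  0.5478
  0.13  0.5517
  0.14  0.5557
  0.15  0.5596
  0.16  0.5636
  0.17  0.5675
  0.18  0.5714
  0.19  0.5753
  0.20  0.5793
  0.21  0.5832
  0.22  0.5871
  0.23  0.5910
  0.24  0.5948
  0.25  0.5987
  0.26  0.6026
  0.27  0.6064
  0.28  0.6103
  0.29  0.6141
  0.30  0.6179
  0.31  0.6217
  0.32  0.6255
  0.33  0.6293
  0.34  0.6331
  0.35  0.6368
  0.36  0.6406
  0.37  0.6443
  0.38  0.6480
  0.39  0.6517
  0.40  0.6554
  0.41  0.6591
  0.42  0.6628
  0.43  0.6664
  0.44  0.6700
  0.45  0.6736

$26.08

T = 1;  σ√T = 0.5000
d₁ = [ln(112/104) + (0.011 + ½·0.5²)·1] / (σ√T) = (0.0741 + 0.1360) / 0.5000 = 0.4202 ≈ 0.42
d₂ = 0.4202 − 0.5000 = -0.0798 ≈ -0.08
e^(−rT) = e^(−0.011·1) = 0.9891
N(d₁) = N(0.42) = 0.6628;  N(d₂) = N(-0.08) = 0.4681
C = 112·0.6628 − 104·0.9891·0.4681 = 74.2336 − 48.1518 = 26.0818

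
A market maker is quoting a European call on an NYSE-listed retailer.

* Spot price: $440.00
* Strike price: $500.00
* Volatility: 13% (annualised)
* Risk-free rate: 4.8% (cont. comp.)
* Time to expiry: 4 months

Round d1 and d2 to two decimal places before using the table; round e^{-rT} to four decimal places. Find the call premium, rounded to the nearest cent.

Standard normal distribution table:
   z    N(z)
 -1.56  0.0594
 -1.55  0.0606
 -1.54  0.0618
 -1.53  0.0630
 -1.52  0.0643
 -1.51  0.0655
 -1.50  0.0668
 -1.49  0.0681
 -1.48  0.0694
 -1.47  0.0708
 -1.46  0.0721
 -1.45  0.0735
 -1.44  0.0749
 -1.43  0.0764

$1.34

σ√T = 0.13 × 0.5774 = 0.0751
d₁ = [ln(440/500) + (0.048 + ½·0.13²)·0.3333] / (σ√T) = (-0.1278 + 0.0188) / 0.0751 = -1.4525 → -1.45
d₂ = -1.4525 − 0.0751 = -1.5275 → -1.53
exp(−rT) = exp(−0.048·0.3333) = 0.9841
N(d₁) = N(-1.45) = 0.0735;  N(d₂) = N(-1.53) = 0.0630
C = 440·0.0735 − 500·0.9841·0.0630 = 32.3400 − 30.9992 = 1.3408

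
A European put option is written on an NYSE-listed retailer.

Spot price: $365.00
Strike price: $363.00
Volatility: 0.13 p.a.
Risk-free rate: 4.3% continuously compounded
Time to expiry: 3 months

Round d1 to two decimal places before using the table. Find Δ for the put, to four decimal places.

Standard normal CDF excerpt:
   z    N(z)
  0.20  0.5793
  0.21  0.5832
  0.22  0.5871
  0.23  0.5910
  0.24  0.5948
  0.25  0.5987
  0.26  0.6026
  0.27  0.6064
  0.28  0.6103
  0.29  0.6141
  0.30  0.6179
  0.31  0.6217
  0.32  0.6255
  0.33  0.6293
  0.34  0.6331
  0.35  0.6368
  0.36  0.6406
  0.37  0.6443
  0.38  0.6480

-0.3897

T = 0.25;  σ√T = 0.0650
d₁ = [ln(365/363) + (0.043 + 0.13²/2)·0.25] / 0.0650 = [0.0055 + 0.0129] / 0.0650 = 0.2824 ⇒ 0.28
N(d₁) = N(0.28) = 0.6103
Δ_put = N(d₁) − 1 = 0.6103 − 1 = -0.3897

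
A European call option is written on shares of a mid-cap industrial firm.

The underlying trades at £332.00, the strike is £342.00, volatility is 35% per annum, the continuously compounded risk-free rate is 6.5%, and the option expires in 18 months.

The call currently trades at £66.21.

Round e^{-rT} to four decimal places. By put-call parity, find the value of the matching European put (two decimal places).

£44.44

exp(−rT) = exp(−0.065·1.5) = 0.9071
Put-call parity: C − P = S − K·e^(−rT) = 332 − 342·0.9071 = 332 − 310.2282 = 21.7718
P = C − (C − P) = 66.21 − (21.7718) = 44.4382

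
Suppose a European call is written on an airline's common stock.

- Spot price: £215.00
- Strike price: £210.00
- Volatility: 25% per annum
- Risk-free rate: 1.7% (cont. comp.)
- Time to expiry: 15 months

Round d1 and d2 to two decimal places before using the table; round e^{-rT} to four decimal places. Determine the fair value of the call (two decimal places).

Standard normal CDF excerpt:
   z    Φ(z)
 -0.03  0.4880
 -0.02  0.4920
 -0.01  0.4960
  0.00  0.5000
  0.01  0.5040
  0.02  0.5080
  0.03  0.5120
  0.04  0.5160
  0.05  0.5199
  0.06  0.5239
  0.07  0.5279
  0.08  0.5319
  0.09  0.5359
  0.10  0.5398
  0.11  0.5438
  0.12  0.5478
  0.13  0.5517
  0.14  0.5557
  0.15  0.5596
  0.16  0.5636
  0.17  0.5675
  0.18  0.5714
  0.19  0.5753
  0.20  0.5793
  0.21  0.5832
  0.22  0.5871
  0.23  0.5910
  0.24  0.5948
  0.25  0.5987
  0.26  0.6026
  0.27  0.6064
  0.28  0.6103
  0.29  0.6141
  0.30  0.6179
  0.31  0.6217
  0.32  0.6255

£28.41

σ√T = 0.25 × 1.1180 = 0.2795
d₁ = [ln(215/210) + (0.017 + 0.25²/2)·1.25] / 0.2795 = [0.0235 + 0.0603] / 0.2795 = 0.3000 which rounds to 0.30
d₂ = d₁ − σ√T = 0.3000 − 0.2795 = 0.0205 which rounds to 0.02
e^(−rT) = e^(−0.017·1.25) = 0.9790
N(d₁) = N(0.30) = 0.6179;  N(d₂) = N(0.02) = 0.5080
C = 215·0.6179 − 210·0.9790·0.5080 = 132.8485 − 104.4397 = 28.4088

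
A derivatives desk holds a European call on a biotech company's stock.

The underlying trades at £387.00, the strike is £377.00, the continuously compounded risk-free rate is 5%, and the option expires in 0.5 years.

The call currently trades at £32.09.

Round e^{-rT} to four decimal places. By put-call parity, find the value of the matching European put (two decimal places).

£12.78

e^(−rT) = e^(−0.05·0.5) = 0.9753
Put-call parity: C − P = S − K·e^(−rT) = 387 − 377·0.9753 = 387 − 367.6881 = 19.3119
P = C − (C − P) = 32.09 − (19.3119) = 12.7781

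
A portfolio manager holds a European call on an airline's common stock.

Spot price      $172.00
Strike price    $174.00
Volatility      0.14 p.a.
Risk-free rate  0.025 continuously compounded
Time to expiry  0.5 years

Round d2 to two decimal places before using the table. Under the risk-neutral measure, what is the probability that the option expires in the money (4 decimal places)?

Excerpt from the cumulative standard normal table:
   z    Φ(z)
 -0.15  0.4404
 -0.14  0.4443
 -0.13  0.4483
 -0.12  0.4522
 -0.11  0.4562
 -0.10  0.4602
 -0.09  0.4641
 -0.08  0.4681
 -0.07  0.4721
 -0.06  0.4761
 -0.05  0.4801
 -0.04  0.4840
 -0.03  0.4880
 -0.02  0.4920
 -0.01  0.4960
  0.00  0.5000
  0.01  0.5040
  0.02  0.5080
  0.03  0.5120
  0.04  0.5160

0.4840

σ√T = 0.14 × 0.7071 = 0.0990
d₁ = [ln(172/174) + (0.025 + 0.14²/2)·0.5] / 0.0990 = [-0.0116 + 0.0174] / 0.0990 = 0.0590 ≈ 0.06
d₂ = d₁ − σ√T = 0.0590 − 0.0990 = -0.0400 ≈ -0.04
Pr(exercise) under Q = N(d₂) = 0.4840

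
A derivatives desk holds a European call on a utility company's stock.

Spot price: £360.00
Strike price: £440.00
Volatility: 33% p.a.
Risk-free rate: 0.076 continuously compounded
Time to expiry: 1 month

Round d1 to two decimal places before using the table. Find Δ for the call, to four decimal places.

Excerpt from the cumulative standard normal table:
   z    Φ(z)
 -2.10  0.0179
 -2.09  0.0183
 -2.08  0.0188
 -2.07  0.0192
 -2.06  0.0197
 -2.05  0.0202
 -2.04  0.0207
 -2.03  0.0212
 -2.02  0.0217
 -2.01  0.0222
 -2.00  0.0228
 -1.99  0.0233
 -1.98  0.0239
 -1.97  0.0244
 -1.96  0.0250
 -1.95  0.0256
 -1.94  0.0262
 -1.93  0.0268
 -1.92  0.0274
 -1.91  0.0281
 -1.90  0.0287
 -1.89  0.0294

σ√T = 0.33·√0.08333 = 0.0953
ln(S/K) + (r + σ²/2)T = ln(360/440) + (0.076 + 0.33²/2)·0.08333 = -0.2007 + 0.0109 = -0.1898
d₁ = -0.1898 / 0.0953 = -1.9924 ⇒ -1.99
N(d₁) = N(-1.99) = 0.0233
Δ_call = N(d₁) = 0.0233

0.0233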